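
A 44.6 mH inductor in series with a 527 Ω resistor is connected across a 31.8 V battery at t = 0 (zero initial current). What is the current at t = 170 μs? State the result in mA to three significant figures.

τ = L/R = 4.460×10^-2/527 = 8.463×10^-5 s; final current I_∞ = ε/R = 31.8/527 = 6.034×10^-2 A.
I(t) = I_∞(1 − e^(−t/τ)) with t/τ = 2.009.
I = (6.034×10^-2)(1 − e^(−2.009)) = 5.2246×10^-2 A.

I ≈ 52.2 mA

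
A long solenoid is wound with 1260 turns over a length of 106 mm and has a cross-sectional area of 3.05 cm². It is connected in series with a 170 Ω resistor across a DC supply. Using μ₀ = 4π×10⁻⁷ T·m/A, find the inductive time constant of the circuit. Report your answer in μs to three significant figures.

τ ≈ 33.8 μs

A = 3.05 cm² = 3.050×10^-4 m².
L = μ₀N²A/ℓ = (4π×10⁻⁷)(1260)²(3.050×10^-4)/(0.106) = 5.740×10^-3 H.
τ = L/R = (5.740×10^-3)/(170) = 3.377×10^-5 s.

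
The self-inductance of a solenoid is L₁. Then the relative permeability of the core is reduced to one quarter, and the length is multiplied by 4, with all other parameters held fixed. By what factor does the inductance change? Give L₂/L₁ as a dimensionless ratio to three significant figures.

L₂/L₁ = 0.0625

For a solenoid, L ∝ μᵣN²A/ℓ.
L₂/L₁ = (0.25) × (4)^-1 = 0.0625.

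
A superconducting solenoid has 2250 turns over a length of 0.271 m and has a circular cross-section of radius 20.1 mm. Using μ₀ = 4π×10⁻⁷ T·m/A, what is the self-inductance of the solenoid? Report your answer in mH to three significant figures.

A = πr² = π(2.010×10^-2 m)² = 1.269×10^-3 m².
For a long solenoid, L = μ₀N²A/ℓ.
L = (4π×10⁻⁷)(2250)²(1.269×10^-3)/(0.271 m) = 2.980×10^-2 H.

L ≈ 29.8 mH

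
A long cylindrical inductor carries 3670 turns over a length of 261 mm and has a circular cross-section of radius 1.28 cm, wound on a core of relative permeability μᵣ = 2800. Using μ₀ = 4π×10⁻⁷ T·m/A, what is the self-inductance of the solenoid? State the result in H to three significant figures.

A = πr² = π(1.280×10^-2 m)² = 5.147×10^-4 m².
For a long solenoid, L = μ₀μᵣN²A/ℓ.
L = (4π×10⁻⁷)(2800)(3670)²(5.147×10^-4)/(0.261 m) = 93.46 H.

L ≈ 93.5 H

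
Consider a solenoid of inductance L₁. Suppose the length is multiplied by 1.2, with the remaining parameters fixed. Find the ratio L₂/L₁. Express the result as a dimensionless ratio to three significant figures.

For a solenoid, L ∝ μᵣN²A/ℓ.
L₂/L₁ = (1.2)^-1 = 0.833.

L₂/L₁ = 0.833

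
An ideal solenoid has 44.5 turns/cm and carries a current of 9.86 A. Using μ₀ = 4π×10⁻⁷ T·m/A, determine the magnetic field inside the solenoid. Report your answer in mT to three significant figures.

Inside a long solenoid, B = μ₀nI.
B = (4π×10⁻⁷)(4.450×10^3 m⁻¹)(9.86 A) = 5.514×10^-2 T.

B ≈ 55.1 mT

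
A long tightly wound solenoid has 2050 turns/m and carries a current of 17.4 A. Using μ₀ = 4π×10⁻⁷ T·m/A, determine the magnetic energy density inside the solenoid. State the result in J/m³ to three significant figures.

B = μ₀nI = (4π×10⁻⁷)(2.050×10^3)(17.4) = 4.482×10^-2 T.
u = B²/(2μ₀) = (4.482×10^-2)²/(2×4π×10⁻⁷) = 799.4 J/m³.

u ≈ 799 J/m³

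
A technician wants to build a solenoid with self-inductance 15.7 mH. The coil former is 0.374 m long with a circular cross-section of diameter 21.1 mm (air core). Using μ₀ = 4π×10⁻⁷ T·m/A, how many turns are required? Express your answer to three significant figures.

A = π(d/2)² = π(1.055×10^-2 m)² = 3.497×10^-4 m².
From L = μ₀N²A/ℓ, N = √(Lℓ / (μ₀A)).
N = √[(1.570×10^-2)(0.374) / ((4π×10⁻⁷)×3.497×10^-4)] = √(1.336×10^7) ≈ 3655.6.

N ≈ 3660 turns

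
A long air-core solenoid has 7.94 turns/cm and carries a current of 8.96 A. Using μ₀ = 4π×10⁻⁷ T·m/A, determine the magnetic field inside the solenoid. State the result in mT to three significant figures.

B ≈ 8.94 mT

Inside a long solenoid, B = μ₀nI.
B = (4π×10⁻⁷)(794 m⁻¹)(8.96 A) = 8.940×10^-3 T.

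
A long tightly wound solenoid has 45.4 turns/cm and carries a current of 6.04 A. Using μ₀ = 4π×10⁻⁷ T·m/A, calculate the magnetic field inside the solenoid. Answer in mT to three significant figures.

Inside a long solenoid, B = μ₀nI.
B = (4π×10⁻⁷)(4.540×10^3 m⁻¹)(6.04 A) = 3.446×10^-2 T.

B ≈ 34.5 mT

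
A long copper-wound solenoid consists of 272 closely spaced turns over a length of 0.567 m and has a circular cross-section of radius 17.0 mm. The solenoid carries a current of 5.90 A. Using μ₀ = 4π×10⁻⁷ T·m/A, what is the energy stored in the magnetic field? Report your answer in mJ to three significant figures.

A = πr² = π(1.700×10^-2 m)² = 9.079×10^-4 m².
L = μ₀N²A/ℓ = (4π×10⁻⁷)(272)²(9.079×10^-4)/(0.567) = 1.489×10^-4 H.
U = ½LI² = ½(1.489×10^-4)(5.90)² = 2.591×10^-3 J.

U ≈ 2.59 mJ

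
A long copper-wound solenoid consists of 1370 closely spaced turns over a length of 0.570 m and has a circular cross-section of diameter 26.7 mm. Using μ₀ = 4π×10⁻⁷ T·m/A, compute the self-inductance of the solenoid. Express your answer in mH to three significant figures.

A = π(d/2)² = π(1.335×10^-2 m)² = 5.599×10^-4 m².
For a long solenoid, L = μ₀N²A/ℓ.
L = (4π×10⁻⁷)(1370)²(5.599×10^-4)/(0.57 m) = 2.317×10^-3 H.

L ≈ 2.32 mH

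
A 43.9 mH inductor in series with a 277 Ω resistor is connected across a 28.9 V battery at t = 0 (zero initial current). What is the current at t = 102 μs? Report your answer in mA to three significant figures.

I ≈ 49.5 mA

τ = L/R = 4.390×10^-2/277 = 1.5848×10^-4 s; final current I_∞ = ε/R = 28.9/277 = 0.1043 A.
I(t) = I_∞(1 − e^(−t/τ)) with t/τ = 0.644.
I = (0.1043)(1 − e^(−0.644)) = 4.952×10^-2 A.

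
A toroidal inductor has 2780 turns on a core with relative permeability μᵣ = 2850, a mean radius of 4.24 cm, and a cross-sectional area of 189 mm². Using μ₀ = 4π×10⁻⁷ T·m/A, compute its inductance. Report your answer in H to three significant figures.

For a thin toroid, L = μ₀μᵣN²A/(2πR).
L = (4π×10⁻⁷)(2850)(2780)²(1.890×10^-4) / (2π×4.240×10^-2 m) = 19.64 H.

L ≈ 19.6 H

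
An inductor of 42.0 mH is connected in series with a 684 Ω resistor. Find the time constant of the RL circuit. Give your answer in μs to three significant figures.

τ ≈ 61.4 μs

τ = L/R = (4.200×10^-2 H)/(684 Ω) = 6.140×10^-5 s.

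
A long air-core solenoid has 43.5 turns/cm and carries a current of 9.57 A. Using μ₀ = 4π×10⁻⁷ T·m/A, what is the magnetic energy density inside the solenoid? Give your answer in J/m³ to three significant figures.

u ≈ 1090 J/m³

B = μ₀nI = (4π×10⁻⁷)(4.350×10^3)(9.57) = 5.231×10^-2 T.
u = B²/(2μ₀) = (5.231×10^-2)²/(2×4π×10⁻⁷) = 1.089×10^3 J/m³.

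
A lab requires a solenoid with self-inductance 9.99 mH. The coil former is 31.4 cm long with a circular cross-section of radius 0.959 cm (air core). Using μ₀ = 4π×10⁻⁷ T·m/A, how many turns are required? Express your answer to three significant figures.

N ≈ 2940 turns

A = πr² = π(9.590×10^-3 m)² = 2.889×10^-4 m².
From L = μ₀N²A/ℓ, N = √(Lℓ / (μ₀A)).
N = √[(9.990×10^-3)(0.314) / ((4π×10⁻⁷)×2.889×10^-4)] = √(8.640×10^6) ≈ 2939.3.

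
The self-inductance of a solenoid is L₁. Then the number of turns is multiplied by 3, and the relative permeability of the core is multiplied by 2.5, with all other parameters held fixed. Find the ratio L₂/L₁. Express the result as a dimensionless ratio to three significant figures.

For a solenoid, L ∝ μᵣN²A/ℓ.
L₂/L₁ = (3)^2 × (2.5) = 22.5.

L₂/L₁ = 22.5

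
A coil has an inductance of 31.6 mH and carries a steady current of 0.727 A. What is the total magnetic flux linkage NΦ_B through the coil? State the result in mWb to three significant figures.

From L = NΦ_B/I, the flux linkage is NΦ_B = LI.
NΦ_B = (3.160×10^-2 H)(0.727 A) = 2.297×10^-2 Wb.

NΦ_B ≈ 23.0 mWb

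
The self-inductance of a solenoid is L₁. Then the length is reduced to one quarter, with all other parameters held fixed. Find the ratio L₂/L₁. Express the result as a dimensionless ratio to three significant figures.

For a solenoid, L ∝ μᵣN²A/ℓ.
L₂/L₁ = (0.25)^-1 = 4.00.

L₂/L₁ = 4.00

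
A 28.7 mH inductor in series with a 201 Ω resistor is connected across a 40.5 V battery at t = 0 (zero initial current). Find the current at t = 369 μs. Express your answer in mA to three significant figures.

τ = L/R = 2.870×10^-2/201 = 1.428×10^-4 s; final current I_∞ = ε/R = 40.5/201 = 0.20149 A.
I(t) = I_∞(1 − e^(−t/τ)) with t/τ = 2.584.
I = (0.20149)(1 − e^(−2.584)) = 0.1863 A.

I ≈ 186 mA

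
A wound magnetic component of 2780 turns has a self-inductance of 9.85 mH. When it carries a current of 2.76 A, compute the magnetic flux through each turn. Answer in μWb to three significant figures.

From L = NΦ_B/I, the flux per turn is Φ_B = LI/N.
Φ_B = (9.850×10^-3 H)(2.76 A)/2780 = 9.779×10^-6 Wb.

Φ_B ≈ 9.78 μWb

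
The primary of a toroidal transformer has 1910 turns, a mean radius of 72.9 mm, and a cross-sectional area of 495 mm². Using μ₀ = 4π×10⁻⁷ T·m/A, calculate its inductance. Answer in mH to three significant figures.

For a thin toroid, L = μ₀N²A/(2πR).
L = (4π×10⁻⁷)(1910)²(4.950×10^-4) / (2π×7.290×10^-2 m) = 4.954×10^-3 H.

L ≈ 4.95 mH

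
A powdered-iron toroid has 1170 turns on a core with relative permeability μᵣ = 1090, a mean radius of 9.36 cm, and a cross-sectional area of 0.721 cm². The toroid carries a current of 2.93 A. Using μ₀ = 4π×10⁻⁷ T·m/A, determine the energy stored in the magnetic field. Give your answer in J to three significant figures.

U ≈ 0.987 J

L = μ₀μᵣN²A/(2πR) = (4π×10⁻⁷)(1090)(1170)²(7.210×10^-5)/(2π×9.360×10^-2) = 0.2299 H.
U = ½LI² = ½(0.2299)(2.93)² = 0.9867 J.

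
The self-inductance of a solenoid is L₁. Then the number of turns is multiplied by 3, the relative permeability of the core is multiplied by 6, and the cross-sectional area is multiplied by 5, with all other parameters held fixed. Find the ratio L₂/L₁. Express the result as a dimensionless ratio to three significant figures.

L₂/L₁ = 270

For a solenoid, L ∝ μᵣN²A/ℓ.
L₂/L₁ = (3)^2 × (6) × (5) = 270.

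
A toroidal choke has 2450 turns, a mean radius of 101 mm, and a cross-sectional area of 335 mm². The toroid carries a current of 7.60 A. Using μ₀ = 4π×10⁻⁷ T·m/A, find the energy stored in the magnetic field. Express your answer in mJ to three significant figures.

L = μ₀N²A/(2πR) = (4π×10⁻⁷)(2450)²(3.350×10^-4)/(2π×0.101) = 3.982×10^-3 H.
U = ½LI² = ½(3.982×10^-3)(7.60)² = 0.115 J.

U ≈ 115 mJ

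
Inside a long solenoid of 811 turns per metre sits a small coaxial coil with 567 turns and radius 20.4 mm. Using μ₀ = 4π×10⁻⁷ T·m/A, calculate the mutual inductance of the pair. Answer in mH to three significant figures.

M ≈ 0.755 mH

The outer solenoid produces a uniform field B₁ = μ₀n₁I₁ across the inner coil,
so the flux linkage is N₂Φ = N₂B₁A₂ = μ₀n₁N₂A₂·I₁, giving M = μ₀n₁N₂A₂.
A₂ = πr² = π(2.040×10^-2 m)² = 1.307×10^-3 m².
M = (4π×10⁻⁷)(811)(567)(1.307×10^-3) = 7.5548×10^-4 H.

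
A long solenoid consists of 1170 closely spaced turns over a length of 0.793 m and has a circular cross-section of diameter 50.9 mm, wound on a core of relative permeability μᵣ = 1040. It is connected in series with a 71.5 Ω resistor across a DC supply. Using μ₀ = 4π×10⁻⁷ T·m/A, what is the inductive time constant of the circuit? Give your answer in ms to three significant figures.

τ ≈ 64.2 ms

A = π(d/2)² = π(2.545×10^-2 m)² = 2.0348×10^-3 m².
L = μ₀μᵣN²A/ℓ = (4π×10⁻⁷)(1040)(1170)²(2.0348×10^-3)/(0.793) = 4.591 H.
τ = L/R = (4.591)/(71.5) = 6.420×10^-2 s.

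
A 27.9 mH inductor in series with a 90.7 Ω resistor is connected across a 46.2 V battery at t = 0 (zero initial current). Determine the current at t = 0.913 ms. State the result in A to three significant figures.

τ = L/R = 2.790×10^-2/90.7 = 3.076×10^-4 s; final current I_∞ = ε/R = 46.2/90.7 = 0.5094 A.
I(t) = I_∞(1 − e^(−t/τ)) with t/τ = 2.968.
I = (0.5094)(1 − e^(−2.968)) = 0.4832 A.

I ≈ 0.483 A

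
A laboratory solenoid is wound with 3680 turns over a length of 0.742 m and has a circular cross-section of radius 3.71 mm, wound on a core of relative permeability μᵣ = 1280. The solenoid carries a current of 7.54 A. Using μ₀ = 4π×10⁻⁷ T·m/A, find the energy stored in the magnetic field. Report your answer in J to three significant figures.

A = πr² = π(3.710×10^-3 m)² = 4.324×10^-5 m².
L = μ₀μᵣN²A/ℓ = (4π×10⁻⁷)(1280)(3680)²(4.324×10^-5)/(0.742) = 1.269 H.
U = ½LI² = ½(1.269)(7.54)² = 36.08 J.

U ≈ 36.1 J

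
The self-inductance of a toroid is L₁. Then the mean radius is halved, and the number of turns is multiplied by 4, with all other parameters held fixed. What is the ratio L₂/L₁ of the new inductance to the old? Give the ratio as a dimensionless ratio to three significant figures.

L₂/L₁ = 32.0

For a toroid, L ∝ μᵣN²A/R.
L₂/L₁ = (0.5)^-1 × (4)^2 = 32.0.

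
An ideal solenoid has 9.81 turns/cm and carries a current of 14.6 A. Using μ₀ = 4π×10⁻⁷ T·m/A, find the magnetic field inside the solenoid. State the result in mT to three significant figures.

Inside a long solenoid, B = μ₀nI.
B = (4π×10⁻⁷)(981 m⁻¹)(14.6 A) = 1.800×10^-2 T.

B ≈ 18.0 mT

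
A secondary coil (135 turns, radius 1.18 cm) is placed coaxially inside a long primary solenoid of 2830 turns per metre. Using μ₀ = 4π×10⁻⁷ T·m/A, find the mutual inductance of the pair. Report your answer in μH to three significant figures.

The outer solenoid produces a uniform field B₁ = μ₀n₁I₁ across the inner coil,
so the flux linkage is N₂Φ = N₂B₁A₂ = μ₀n₁N₂A₂·I₁, giving M = μ₀n₁N₂A₂.
A₂ = πr² = π(1.180×10^-2 m)² = 4.374×10^-4 m².
M = (4π×10⁻⁷)(2830)(135)(4.374×10^-4) = 2.100×10^-4 H.

M ≈ 210 μH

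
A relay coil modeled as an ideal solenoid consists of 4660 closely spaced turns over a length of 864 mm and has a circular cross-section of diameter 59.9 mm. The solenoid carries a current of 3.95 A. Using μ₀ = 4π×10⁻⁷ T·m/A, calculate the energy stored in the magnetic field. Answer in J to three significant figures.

U ≈ 0.694 J

A = π(d/2)² = π(2.995×10^-2 m)² = 2.818×10^-3 m².
L = μ₀N²A/ℓ = (4π×10⁻⁷)(4660)²(2.818×10^-3)/(0.864) = 8.900×10^-2 H.
U = ½LI² = ½(8.900×10^-2)(3.95)² = 0.6943 J.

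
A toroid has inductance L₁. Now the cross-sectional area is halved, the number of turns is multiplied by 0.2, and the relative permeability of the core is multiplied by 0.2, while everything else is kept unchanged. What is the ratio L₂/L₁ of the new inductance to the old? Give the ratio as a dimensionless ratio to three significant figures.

L₂/L₁ = 0.004

For a toroid, L ∝ μᵣN²A/R.
L₂/L₁ = (0.5) × (0.2)^2 × (0.2) = 0.004.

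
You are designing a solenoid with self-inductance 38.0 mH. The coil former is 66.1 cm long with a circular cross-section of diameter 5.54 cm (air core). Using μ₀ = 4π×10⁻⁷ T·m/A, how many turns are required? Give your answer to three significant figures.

N ≈ 2880 turns

A = π(d/2)² = π(2.770×10^-2 m)² = 2.411×10^-3 m².
From L = μ₀N²A/ℓ, N = √(Lℓ / (μ₀A)).
N = √[(3.800×10^-2)(0.661) / ((4π×10⁻⁷)×2.411×10^-3)] = √(8.292×10^6) ≈ 2879.6.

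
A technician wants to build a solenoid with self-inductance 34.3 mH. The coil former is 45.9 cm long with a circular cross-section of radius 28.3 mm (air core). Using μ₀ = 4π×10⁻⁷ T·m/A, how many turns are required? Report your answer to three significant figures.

N ≈ 2230 turns

A = πr² = π(2.830×10^-2 m)² = 2.516×10^-3 m².
From L = μ₀N²A/ℓ, N = √(Lℓ / (μ₀A)).
N = √[(3.430×10^-2)(0.459) / ((4π×10⁻⁷)×2.516×10^-3)] = √(4.979×10^6) ≈ 2231.4.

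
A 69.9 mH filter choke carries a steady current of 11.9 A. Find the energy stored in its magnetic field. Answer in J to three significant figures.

Stored magnetic energy: U = ½LI².
U = ½(6.990×10^-2 H)(11.9 A)² = 4.949 J.

U ≈ 4.95 J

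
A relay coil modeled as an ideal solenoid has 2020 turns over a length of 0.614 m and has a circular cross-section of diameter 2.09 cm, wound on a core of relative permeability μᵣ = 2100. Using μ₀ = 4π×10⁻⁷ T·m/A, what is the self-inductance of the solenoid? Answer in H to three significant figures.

A = π(d/2)² = π(1.045×10^-2 m)² = 3.431×10^-4 m².
For a long solenoid, L = μ₀μᵣN²A/ℓ.
L = (4π×10⁻⁷)(2100)(2020)²(3.431×10^-4)/(0.614 m) = 6.017 H.

L ≈ 6.02 H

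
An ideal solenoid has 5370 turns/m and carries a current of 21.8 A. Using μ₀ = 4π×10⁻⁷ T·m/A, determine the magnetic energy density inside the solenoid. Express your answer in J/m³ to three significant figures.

B = μ₀nI = (4π×10⁻⁷)(5.370×10^3)(21.8) = 0.1471 T.
u = B²/(2μ₀) = (0.1471)²/(2×4π×10⁻⁷) = 8.611×10^3 J/m³.

u ≈ 8610 J/m³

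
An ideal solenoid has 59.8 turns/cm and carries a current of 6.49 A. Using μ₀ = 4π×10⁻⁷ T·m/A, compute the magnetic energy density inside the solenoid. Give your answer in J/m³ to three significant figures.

B = μ₀nI = (4π×10⁻⁷)(5.980×10^3)(6.49) = 4.877×10^-2 T.
u = B²/(2μ₀) = (4.877×10^-2)²/(2×4π×10⁻⁷) = 946.4 J/m³.

u ≈ 946 J/m³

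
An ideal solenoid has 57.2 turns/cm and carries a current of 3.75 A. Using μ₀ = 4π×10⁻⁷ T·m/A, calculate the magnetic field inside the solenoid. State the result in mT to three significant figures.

B ≈ 27.0 mT

Inside a long solenoid, B = μ₀nI.
B = (4π×10⁻⁷)(5.720×10^3 m⁻¹)(3.75 A) = 2.695×10^-2 T.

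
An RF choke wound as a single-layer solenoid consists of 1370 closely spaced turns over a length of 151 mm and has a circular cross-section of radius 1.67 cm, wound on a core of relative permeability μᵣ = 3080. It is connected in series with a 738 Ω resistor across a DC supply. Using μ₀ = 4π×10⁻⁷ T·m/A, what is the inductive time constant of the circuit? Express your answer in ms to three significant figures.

τ ≈ 57.1 ms

A = πr² = π(1.670×10^-2 m)² = 8.762×10^-4 m².
L = μ₀μᵣN²A/ℓ = (4π×10⁻⁷)(3080)(1370)²(8.762×10^-4)/(0.151) = 42.15 H.
τ = L/R = (42.15)/(738) = 5.712×10^-2 s.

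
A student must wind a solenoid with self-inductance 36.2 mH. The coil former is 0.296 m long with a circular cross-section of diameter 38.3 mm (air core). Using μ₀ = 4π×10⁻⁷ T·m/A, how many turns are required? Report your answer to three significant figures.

N ≈ 2720 turns

A = π(d/2)² = π(1.915×10^-2 m)² = 1.152×10^-3 m².
From L = μ₀N²A/ℓ, N = √(Lℓ / (μ₀A)).
N = √[(3.620×10^-2)(0.296) / ((4π×10⁻⁷)×1.152×10^-3)] = √(7.401×10^6) ≈ 2720.5.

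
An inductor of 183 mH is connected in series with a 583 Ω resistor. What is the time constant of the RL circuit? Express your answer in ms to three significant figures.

τ ≈ 0.314 ms

τ = L/R = (0.183 H)/(583 Ω) = 3.139×10^-4 s.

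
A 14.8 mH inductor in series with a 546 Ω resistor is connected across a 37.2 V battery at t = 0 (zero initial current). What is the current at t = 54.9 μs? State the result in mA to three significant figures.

I ≈ 59.1 mA

τ = L/R = 1.480×10^-2/546 = 2.711×10^-5 s; final current I_∞ = ε/R = 37.2/546 = 6.813×10^-2 A.
I(t) = I_∞(1 − e^(−t/τ)) with t/τ = 2.025.
I = (6.813×10^-2)(1 − e^(−2.025)) = 5.914×10^-2 A.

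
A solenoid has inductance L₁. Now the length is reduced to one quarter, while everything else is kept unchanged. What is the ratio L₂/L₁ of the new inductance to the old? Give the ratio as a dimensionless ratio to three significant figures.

For a solenoid, L ∝ μᵣN²A/ℓ.
L₂/L₁ = (0.25)^-1 = 4.00.

L₂/L₁ = 4.00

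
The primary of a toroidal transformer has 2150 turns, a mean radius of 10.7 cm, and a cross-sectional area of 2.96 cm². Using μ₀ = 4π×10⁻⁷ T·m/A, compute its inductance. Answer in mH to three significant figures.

L ≈ 2.56 mH

For a thin toroid, L = μ₀N²A/(2πR).
L = (4π×10⁻⁷)(2150)²(2.960×10^-4) / (2π×0.107 m) = 2.557×10^-3 H.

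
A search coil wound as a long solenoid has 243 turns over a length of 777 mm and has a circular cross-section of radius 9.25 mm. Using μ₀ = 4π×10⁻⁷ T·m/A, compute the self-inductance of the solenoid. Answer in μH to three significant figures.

L ≈ 25.7 μH

A = πr² = π(9.250×10^-3 m)² = 2.688×10^-4 m².
For a long solenoid, L = μ₀N²A/ℓ.
L = (4π×10⁻⁷)(243)²(2.688×10^-4)/(0.777 m) = 2.567×10^-5 H.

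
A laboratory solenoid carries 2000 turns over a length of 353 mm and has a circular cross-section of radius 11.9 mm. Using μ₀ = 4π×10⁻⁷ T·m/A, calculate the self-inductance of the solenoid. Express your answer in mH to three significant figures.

L ≈ 6.33 mH

A = πr² = π(1.190×10^-2 m)² = 4.449×10^-4 m².
For a long solenoid, L = μ₀N²A/ℓ.
L = (4π×10⁻⁷)(2000)²(4.449×10^-4)/(0.353 m) = 6.3349×10^-3 H.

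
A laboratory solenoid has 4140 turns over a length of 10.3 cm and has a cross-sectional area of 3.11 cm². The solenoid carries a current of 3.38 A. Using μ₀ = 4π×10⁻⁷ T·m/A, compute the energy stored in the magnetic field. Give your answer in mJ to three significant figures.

U ≈ 371 mJ

A = 3.11 cm² = 3.110×10^-4 m².
L = μ₀N²A/ℓ = (4π×10⁻⁷)(4140)²(3.110×10^-4)/(0.103) = 6.503×10^-2 H.
U = ½LI² = ½(6.503×10^-2)(3.38)² = 0.37148 J.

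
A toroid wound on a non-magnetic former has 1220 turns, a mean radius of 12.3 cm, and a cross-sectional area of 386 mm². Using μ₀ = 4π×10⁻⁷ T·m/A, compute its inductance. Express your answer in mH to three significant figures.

For a thin toroid, L = μ₀N²A/(2πR).
L = (4π×10⁻⁷)(1220)²(3.860×10^-4) / (2π×0.123 m) = 9.342×10^-4 H.

L ≈ 0.934 mH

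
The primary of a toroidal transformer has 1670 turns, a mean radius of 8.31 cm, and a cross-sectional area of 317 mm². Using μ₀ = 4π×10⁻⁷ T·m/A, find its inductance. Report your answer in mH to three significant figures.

For a thin toroid, L = μ₀N²A/(2πR).
L = (4π×10⁻⁷)(1670)²(3.170×10^-4) / (2π×8.310×10^-2 m) = 2.128×10^-3 H.

L ≈ 2.13 mH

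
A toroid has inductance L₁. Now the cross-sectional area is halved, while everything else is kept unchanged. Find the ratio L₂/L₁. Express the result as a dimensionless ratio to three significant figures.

For a toroid, L ∝ μᵣN²A/R.
L₂/L₁ = (0.5) = 0.500.

L₂/L₁ = 0.500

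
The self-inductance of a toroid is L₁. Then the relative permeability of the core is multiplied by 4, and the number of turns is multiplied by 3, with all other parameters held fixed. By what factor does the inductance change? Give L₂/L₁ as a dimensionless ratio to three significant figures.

L₂/L₁ = 36.0

For a toroid, L ∝ μᵣN²A/R.
L₂/L₁ = (4) × (3)^2 = 36.0.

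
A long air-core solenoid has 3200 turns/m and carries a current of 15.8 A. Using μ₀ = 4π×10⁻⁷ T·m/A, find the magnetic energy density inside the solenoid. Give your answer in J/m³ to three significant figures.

B = μ₀nI = (4π×10⁻⁷)(3.200×10^3)(15.8) = 6.354×10^-2 T.
u = B²/(2μ₀) = (6.354×10^-2)²/(2×4π×10⁻⁷) = 1.606×10^3 J/m³.

u ≈ 1610 J/m³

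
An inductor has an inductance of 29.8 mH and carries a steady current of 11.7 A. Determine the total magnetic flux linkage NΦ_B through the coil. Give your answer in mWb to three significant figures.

NΦ_B ≈ 349 mWb

From L = NΦ_B/I, the flux linkage is NΦ_B = LI.
NΦ_B = (2.980×10^-2 H)(11.7 A) = 0.3487 Wb.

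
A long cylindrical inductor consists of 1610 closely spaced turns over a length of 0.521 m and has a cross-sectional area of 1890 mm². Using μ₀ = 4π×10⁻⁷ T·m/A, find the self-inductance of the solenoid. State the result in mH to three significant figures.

L ≈ 11.8 mH

A = 1890 mm² = 1.890×10^-3 m².
For a long solenoid, L = μ₀N²A/ℓ.
L = (4π×10⁻⁷)(1610)²(1.890×10^-3)/(0.521 m) = 1.182×10^-2 H.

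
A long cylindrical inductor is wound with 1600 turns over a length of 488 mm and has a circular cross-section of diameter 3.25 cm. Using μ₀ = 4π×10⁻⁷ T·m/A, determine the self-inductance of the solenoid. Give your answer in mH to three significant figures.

L ≈ 5.47 mH

A = π(d/2)² = π(1.625×10^-2 m)² = 8.296×10^-4 m².
For a long solenoid, L = μ₀N²A/ℓ.
L = (4π×10⁻⁷)(1600)²(8.296×10^-4)/(0.488 m) = 5.469×10^-3 H.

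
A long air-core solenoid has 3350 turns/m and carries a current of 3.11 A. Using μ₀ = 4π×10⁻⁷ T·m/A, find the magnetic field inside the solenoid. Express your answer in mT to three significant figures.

B ≈ 13.1 mT

Inside a long solenoid, B = μ₀nI.
B = (4π×10⁻⁷)(3.350×10^3 m⁻¹)(3.11 A) = 1.309×10^-2 T.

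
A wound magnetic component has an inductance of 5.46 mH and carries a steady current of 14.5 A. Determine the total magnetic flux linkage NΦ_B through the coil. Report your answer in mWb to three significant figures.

From L = NΦ_B/I, the flux linkage is NΦ_B = LI.
NΦ_B = (5.460×10^-3 H)(14.5 A) = 7.917×10^-2 Wb.

NΦ_B ≈ 79.2 mWb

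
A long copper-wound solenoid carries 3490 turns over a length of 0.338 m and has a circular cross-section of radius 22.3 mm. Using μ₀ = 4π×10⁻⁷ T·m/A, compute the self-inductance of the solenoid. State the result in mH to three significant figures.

L ≈ 70.7 mH

A = πr² = π(2.230×10^-2 m)² = 1.562×10^-3 m².
For a long solenoid, L = μ₀N²A/ℓ.
L = (4π×10⁻⁷)(3490)²(1.562×10^-3)/(0.338 m) = 7.0746×10^-2 H.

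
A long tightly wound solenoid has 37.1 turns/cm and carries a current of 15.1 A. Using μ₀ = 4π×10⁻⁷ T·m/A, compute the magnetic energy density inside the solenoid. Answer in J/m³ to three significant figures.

B = μ₀nI = (4π×10⁻⁷)(3.710×10^3)(15.1) = 7.040×10^-2 T.
u = B²/(2μ₀) = (7.040×10^-2)²/(2×4π×10⁻⁷) = 1.972×10^3 J/m³.

u ≈ 1970 J/m³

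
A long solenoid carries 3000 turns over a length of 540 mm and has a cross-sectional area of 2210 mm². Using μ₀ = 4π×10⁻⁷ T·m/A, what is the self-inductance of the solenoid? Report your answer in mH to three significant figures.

A = 2210 mm² = 2.210×10^-3 m².
For a long solenoid, L = μ₀N²A/ℓ.
L = (4π×10⁻⁷)(3000)²(2.210×10^-3)/(0.54 m) = 4.629×10^-2 H.

L ≈ 46.3 mH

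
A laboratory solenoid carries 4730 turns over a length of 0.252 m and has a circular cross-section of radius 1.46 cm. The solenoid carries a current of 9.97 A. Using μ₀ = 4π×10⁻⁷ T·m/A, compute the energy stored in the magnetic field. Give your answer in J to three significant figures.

A = πr² = π(1.460×10^-2 m)² = 6.697×10^-4 m².
L = μ₀N²A/ℓ = (4π×10⁻⁷)(4730)²(6.697×10^-4)/(0.252) = 7.471×10^-2 H.
U = ½LI² = ½(7.471×10^-2)(9.97)² = 3.713 J.

U ≈ 3.71 J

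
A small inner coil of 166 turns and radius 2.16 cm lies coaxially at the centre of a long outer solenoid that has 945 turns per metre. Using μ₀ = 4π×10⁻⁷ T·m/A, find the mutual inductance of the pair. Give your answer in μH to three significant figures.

The outer solenoid produces a uniform field B₁ = μ₀n₁I₁ across the inner coil,
so the flux linkage is N₂Φ = N₂B₁A₂ = μ₀n₁N₂A₂·I₁, giving M = μ₀n₁N₂A₂.
A₂ = πr² = π(2.160×10^-2 m)² = 1.466×10^-3 m².
M = (4π×10⁻⁷)(945)(166)(1.466×10^-3) = 2.889×10^-4 H.

M ≈ 289 μH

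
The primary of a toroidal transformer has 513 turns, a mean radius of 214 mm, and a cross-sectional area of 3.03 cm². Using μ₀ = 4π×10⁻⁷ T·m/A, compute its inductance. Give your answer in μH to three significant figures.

For a thin toroid, L = μ₀N²A/(2πR).
L = (4π×10⁻⁷)(513)²(3.030×10^-4) / (2π×0.214 m) = 7.452×10^-5 H.

L ≈ 74.5 μH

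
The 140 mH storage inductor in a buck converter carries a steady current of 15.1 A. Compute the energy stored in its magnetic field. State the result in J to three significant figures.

Stored magnetic energy: U = ½LI².
U = ½(0.14 H)(15.1 A)² = 15.96 J.

U ≈ 16.0 J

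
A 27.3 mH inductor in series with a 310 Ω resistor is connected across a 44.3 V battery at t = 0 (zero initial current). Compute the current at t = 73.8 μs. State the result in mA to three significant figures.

I ≈ 81.1 mA

τ = L/R = 2.730×10^-2/310 = 8.806×10^-5 s; final current I_∞ = ε/R = 44.3/310 = 0.1429 A.
I(t) = I_∞(1 − e^(−t/τ)) with t/τ = 0.838.
I = (0.1429)(1 − e^(−0.838)) = 8.109×10^-2 A.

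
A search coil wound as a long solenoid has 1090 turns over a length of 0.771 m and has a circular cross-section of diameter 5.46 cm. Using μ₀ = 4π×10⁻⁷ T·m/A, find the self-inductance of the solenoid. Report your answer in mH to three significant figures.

L ≈ 4.53 mH

A = π(d/2)² = π(2.730×10^-2 m)² = 2.341×10^-3 m².
For a long solenoid, L = μ₀N²A/ℓ.
L = (4π×10⁻⁷)(1090)²(2.341×10^-3)/(0.771 m) = 4.534×10^-3 H.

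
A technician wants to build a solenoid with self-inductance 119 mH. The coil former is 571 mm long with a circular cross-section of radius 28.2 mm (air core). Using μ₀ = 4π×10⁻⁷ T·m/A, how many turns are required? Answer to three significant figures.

A = πr² = π(2.820×10^-2 m)² = 2.498×10^-3 m².
From L = μ₀N²A/ℓ, N = √(Lℓ / (μ₀A)).
N = √[(0.119)(0.571) / ((4π×10⁻⁷)×2.498×10^-3)] = √(2.164×10^7) ≈ 4652.2.

N ≈ 4650 turns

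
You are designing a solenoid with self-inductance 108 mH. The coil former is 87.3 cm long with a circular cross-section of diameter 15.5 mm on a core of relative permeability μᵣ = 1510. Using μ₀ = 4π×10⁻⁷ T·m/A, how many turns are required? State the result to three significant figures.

A = π(d/2)² = π(7.750×10^-3 m)² = 1.887×10^-4 m².
From L = μ₀μᵣN²A/ℓ, N = √(Lℓ / (μ₀μᵣA)).
N = √[(0.108)(0.873) / ((4π×10⁻⁷)(1510)×1.887×10^-4)] = √(2.633×10^5) ≈ 513.2.

N ≈ 513 turns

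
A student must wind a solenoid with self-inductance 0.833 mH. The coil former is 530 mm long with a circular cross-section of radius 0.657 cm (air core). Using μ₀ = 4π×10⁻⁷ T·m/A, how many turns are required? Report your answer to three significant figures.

N ≈ 1610 turns

A = πr² = π(6.570×10^-3 m)² = 1.356×10^-4 m².
From L = μ₀N²A/ℓ, N = √(Lℓ / (μ₀A)).
N = √[(8.330×10^-4)(0.53) / ((4π×10⁻⁷)×1.356×10^-4)] = √(2.591×10^6) ≈ 1609.6.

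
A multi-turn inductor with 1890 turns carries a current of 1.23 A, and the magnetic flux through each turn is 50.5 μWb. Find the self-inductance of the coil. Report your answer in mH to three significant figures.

Self-inductance is defined by L = NΦ_B/I (flux linkage over current).
L = (1890)(5.050×10^-5 Wb)/(1.23 A) = 7.760×10^-2 H.

L ≈ 77.6 mH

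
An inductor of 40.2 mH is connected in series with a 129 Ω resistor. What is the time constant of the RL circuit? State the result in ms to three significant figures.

τ = L/R = (4.020×10^-2 H)/(129 Ω) = 3.116×10^-4 s.

τ ≈ 0.312 ms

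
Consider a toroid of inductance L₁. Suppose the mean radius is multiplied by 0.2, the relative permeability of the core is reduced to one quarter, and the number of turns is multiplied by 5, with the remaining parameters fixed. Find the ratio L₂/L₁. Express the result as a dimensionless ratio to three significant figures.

L₂/L₁ = 31.3

For a toroid, L ∝ μᵣN²A/R.
L₂/L₁ = (0.2)^-1 × (0.25) × (5)^2 = 31.3.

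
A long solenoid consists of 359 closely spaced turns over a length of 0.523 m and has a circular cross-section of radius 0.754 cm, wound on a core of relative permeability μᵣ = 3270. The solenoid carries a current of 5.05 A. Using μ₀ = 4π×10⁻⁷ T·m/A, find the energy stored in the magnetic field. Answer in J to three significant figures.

A = πr² = π(7.540×10^-3 m)² = 1.786×10^-4 m².
L = μ₀μᵣN²A/ℓ = (4π×10⁻⁷)(3270)(359)²(1.786×10^-4)/(0.523) = 0.1809 H.
U = ½LI² = ½(0.1809)(5.05)² = 2.306 J.

U ≈ 2.31 J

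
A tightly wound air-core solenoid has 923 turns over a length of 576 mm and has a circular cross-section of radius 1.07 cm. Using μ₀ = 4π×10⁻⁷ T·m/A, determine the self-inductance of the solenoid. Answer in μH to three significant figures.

A = πr² = π(1.070×10^-2 m)² = 3.597×10^-4 m².
For a long solenoid, L = μ₀N²A/ℓ.
L = (4π×10⁻⁷)(923)²(3.597×10^-4)/(0.576 m) = 6.685×10^-4 H.

L ≈ 669 μH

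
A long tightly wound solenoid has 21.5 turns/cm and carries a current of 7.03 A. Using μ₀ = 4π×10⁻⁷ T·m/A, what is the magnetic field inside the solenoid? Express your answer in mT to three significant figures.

Inside a long solenoid, B = μ₀nI.
B = (4π×10⁻⁷)(2.150×10^3 m⁻¹)(7.03 A) = 1.899×10^-2 T.

B ≈ 19.0 mT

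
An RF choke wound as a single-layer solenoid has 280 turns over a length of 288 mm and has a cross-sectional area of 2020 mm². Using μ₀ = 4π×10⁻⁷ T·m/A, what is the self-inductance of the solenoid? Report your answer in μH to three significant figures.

A = 2020 mm² = 2.020×10^-3 m².
For a long solenoid, L = μ₀N²A/ℓ.
L = (4π×10⁻⁷)(280)²(2.020×10^-3)/(0.288 m) = 6.910×10^-4 H.

L ≈ 691 μH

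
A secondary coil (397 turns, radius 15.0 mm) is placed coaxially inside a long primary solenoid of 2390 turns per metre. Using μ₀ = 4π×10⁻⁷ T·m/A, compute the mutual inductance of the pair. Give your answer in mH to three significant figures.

The outer solenoid produces a uniform field B₁ = μ₀n₁I₁ across the inner coil,
so the flux linkage is N₂Φ = N₂B₁A₂ = μ₀n₁N₂A₂·I₁, giving M = μ₀n₁N₂A₂.
A₂ = πr² = π(1.500×10^-2 m)² = 7.069×10^-4 m².
M = (4π×10⁻⁷)(2390)(397)(7.069×10^-4) = 8.428×10^-4 H.

M ≈ 0.843 mH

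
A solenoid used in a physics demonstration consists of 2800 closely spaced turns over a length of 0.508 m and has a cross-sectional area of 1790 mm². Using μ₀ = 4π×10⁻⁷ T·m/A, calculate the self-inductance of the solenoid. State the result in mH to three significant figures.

L ≈ 34.7 mH

A = 1790 mm² = 1.790×10^-3 m².
For a long solenoid, L = μ₀N²A/ℓ.
L = (4π×10⁻⁷)(2800)²(1.790×10^-3)/(0.508 m) = 3.471×10^-2 H.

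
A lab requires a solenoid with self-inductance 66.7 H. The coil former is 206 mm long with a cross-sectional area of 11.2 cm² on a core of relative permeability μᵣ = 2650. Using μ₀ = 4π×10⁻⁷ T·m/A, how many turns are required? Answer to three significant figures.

A = 11.2 cm² = 1.120×10^-3 m².
From L = μ₀μᵣN²A/ℓ, N = √(Lℓ / (μ₀μᵣA)).
N = √[(66.7)(0.206) / ((4π×10⁻⁷)(2650)×1.120×10^-3)] = √(3.684×10^6) ≈ 1919.4.

N ≈ 1920 turns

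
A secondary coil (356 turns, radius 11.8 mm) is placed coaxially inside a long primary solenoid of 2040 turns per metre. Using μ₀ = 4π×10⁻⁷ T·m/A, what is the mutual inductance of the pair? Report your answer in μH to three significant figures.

M ≈ 399 μH

The outer solenoid produces a uniform field B₁ = μ₀n₁I₁ across the inner coil,
so the flux linkage is N₂Φ = N₂B₁A₂ = μ₀n₁N₂A₂·I₁, giving M = μ₀n₁N₂A₂.
A₂ = πr² = π(1.180×10^-2 m)² = 4.374×10^-4 m².
M = (4π×10⁻⁷)(2040)(356)(4.374×10^-4) = 3.992×10^-4 H.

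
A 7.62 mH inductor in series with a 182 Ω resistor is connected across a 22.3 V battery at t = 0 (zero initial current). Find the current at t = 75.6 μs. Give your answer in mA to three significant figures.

I ≈ 102 mA

τ = L/R = 7.620×10^-3/182 = 4.187×10^-5 s; final current I_∞ = ε/R = 22.3/182 = 0.1225 A.
I(t) = I_∞(1 − e^(−t/τ)) with t/τ = 1.806.
I = (0.1225)(1 − e^(−1.806)) = 0.1024 A.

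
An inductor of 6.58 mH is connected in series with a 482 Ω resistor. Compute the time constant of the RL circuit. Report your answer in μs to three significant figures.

τ ≈ 13.7 μs

τ = L/R = (6.580×10^-3 H)/(482 Ω) = 1.365×10^-5 s.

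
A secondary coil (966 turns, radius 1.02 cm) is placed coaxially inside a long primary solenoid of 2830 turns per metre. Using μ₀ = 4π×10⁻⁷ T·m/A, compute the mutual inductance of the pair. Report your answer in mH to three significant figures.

M ≈ 1.12 mH

The outer solenoid produces a uniform field B₁ = μ₀n₁I₁ across the inner coil,
so the flux linkage is N₂Φ = N₂B₁A₂ = μ₀n₁N₂A₂·I₁, giving M = μ₀n₁N₂A₂.
A₂ = πr² = π(1.020×10^-2 m)² = 3.269×10^-4 m².
M = (4π×10⁻⁷)(2830)(966)(3.269×10^-4) = 1.123×10^-3 H.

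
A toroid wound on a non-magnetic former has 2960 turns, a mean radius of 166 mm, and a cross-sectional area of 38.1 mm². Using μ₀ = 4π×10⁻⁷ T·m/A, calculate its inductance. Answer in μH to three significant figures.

For a thin toroid, L = μ₀N²A/(2πR).
L = (4π×10⁻⁷)(2960)²(3.810×10^-5) / (2π×0.166 m) = 4.022×10^-4 H.

L ≈ 402 μH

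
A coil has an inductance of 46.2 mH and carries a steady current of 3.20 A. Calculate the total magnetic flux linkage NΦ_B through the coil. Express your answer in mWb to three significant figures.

NΦ_B ≈ 148 mWb

From L = NΦ_B/I, the flux linkage is NΦ_B = LI.
NΦ_B = (4.620×10^-2 H)(3.20 A) = 0.1478 Wb.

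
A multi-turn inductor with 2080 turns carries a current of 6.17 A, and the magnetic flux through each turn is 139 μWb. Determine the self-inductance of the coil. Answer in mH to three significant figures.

Self-inductance is defined by L = NΦ_B/I (flux linkage over current).
L = (2080)(1.390×10^-4 Wb)/(6.17 A) = 4.686×10^-2 H.

L ≈ 46.9 mH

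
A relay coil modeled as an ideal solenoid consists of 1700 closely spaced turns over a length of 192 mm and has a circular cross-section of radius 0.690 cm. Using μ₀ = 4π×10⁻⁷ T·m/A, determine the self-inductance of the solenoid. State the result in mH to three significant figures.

A = πr² = π(6.900×10^-3 m)² = 1.496×10^-4 m².
For a long solenoid, L = μ₀N²A/ℓ.
L = (4π×10⁻⁷)(1700)²(1.496×10^-4)/(0.192 m) = 2.829×10^-3 H.

L ≈ 2.83 mH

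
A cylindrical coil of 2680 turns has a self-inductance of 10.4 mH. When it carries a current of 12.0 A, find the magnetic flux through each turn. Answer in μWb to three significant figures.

Φ_B ≈ 46.6 μWb

From L = NΦ_B/I, the flux per turn is Φ_B = LI/N.
Φ_B = (1.040×10^-2 H)(12.0 A)/2680 = 4.657×10^-5 Wb.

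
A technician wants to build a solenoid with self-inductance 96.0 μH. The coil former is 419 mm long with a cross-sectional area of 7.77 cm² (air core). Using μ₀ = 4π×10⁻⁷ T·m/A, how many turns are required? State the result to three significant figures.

A = 7.77 cm² = 7.770×10^-4 m².
From L = μ₀N²A/ℓ, N = √(Lℓ / (μ₀A)).
N = √[(9.600×10^-5)(0.419) / ((4π×10⁻⁷)×7.770×10^-4)] = √(4.120×10^4) ≈ 203.0.

N ≈ 203 turns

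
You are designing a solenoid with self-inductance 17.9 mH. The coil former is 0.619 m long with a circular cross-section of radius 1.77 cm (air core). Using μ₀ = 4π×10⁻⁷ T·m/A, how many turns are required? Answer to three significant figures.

A = πr² = π(1.770×10^-2 m)² = 9.842×10^-4 m².
From L = μ₀N²A/ℓ, N = √(Lℓ / (μ₀A)).
N = √[(1.790×10^-2)(0.619) / ((4π×10⁻⁷)×9.842×10^-4)] = √(8.959×10^6) ≈ 2993.1.

N ≈ 2990 turns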